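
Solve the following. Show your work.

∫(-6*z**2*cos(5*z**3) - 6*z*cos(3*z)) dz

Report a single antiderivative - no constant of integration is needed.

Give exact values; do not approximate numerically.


Step 1. Rewrite: now ∫(-6*z*cos(3*z)) dz + ∫(-6*z**2*cos(5*z**3)) dz.
Step 2. Integrate ∫(-6*z*cos(3*z)) dz by parts with u = z, dv = (-6*cos(3*z)) dz, so v = -2*sin(3*z): now -2*z*sin(3*z) + ∫(-6*z**2*cos(5*z**3)) dz + ∫(2*sin(3*z)) dz.
Step 3. Evaluate the standard form: now -2*z*sin(3*z) - 2*cos(3*z)/3 + ∫(-6*z**2*cos(5*z**3)) dz.
Step 4. Substitute u = z**3, turning ∫(-6*z**2*cos(5*z**3)) dz into ∫(-2*cos(5*u)) du: now -2*z*sin(3*z) - 2*cos(3*z)/3 + ∫(-2*cos(5*u)) du.
Step 5. Evaluate the standard form: now -2*z*sin(3*z) - 2*sin(5*u)/5 - 2*cos(3*z)/3.
Step 6. Substitute back u = z**3: now -2*z*sin(3*z) - 2*sin(5*z**3)/5 - 2*cos(3*z)/3.
Answer: -2*z*sin(3*z) - 2*sin(5*z**3)/5 - 2*cos(3*z)/3.


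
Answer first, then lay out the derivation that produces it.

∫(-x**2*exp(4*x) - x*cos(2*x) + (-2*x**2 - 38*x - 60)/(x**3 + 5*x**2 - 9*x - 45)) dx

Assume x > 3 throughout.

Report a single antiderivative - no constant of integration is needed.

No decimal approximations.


The answer is -x**2*exp(4*x)/4 + x*exp(4*x)/8 - x*sin(2*x)/2 - exp(4*x)/32 - 4*log(x - 3) - 3*log(x + 3) + 5*log(x + 5) - cos(2*x)/4.
Step 1. Rewrite: now ∫(-x*cos(2*x)) dx + ∫(-x**2*exp(4*x)) dx + ∫((-2*x**2 - 38*x - 60)/(x**3 + 5*x**2 - 9*x - 45)) dx.
Step 2. Decompose ∫((-2*x**2 - 38*x - 60)/(x**3 + 5*x**2 - 9*x - 45)) dx by partial fractions, (-2*x**2 - 38*x - 60)/(x**3 + 5*x**2 - 9*x - 45) = 5/(x + 5) - 3/(x + 3) - 4/(x - 3): now ∫(-x*cos(2*x)) dx + ∫(-x**2*exp(4*x)) dx + ∫(-4/(x - 3)) dx + ∫(-3/(x + 3)) dx + ∫(5/(x + 5)) dx.
Step 3. Evaluate the standard form [assuming x > -3]: now -3*log(x + 3) + ∫(-x*cos(2*x)) dx + ∫(-x**2*exp(4*x)) dx + ∫(-4/(x - 3)) dx + ∫(5/(x + 5)) dx.
Step 4. Evaluate the standard form [assuming x > 3]: now -4*log(x - 3) - 3*log(x + 3) + ∫(-x*cos(2*x)) dx + ∫(-x**2*exp(4*x)) dx + ∫(5/(x + 5)) dx.
Step 5. Evaluate the standard form [assuming x > -5]: now -4*log(x - 3) - 3*log(x + 3) + 5*log(x + 5) + ∫(-x*cos(2*x)) dx + ∫(-x**2*exp(4*x)) dx.
Step 6. Integrate ∫(-x*cos(2*x)) dx by parts with u = x, dv = (-cos(2*x)) dx, so v = -sin(2*x)/2: now -x*sin(2*x)/2 - 4*log(x - 3) - 3*log(x + 3) + 5*log(x + 5) + ∫(-x**2*exp(4*x)) dx + ∫(sin(2*x)/2) dx.
Step 7. Evaluate the standard form: now -x*sin(2*x)/2 - 4*log(x - 3) - 3*log(x + 3) + 5*log(x + 5) - cos(2*x)/4 + ∫(-x**2*exp(4*x)) dx.
Step 8. Integrate ∫(-x**2*exp(4*x)) dx by parts with u = x**2, dv = (-exp(4*x)) dx, so v = -exp(4*x)/4: now -x**2*exp(4*x)/4 - x*sin(2*x)/2 - 4*log(x - 3) - 3*log(x + 3) + 5*log(x + 5) - cos(2*x)/4 + ∫(x*exp(4*x)/2) dx.
Step 9. Integrate ∫(x*exp(4*x)/2) dx by parts with u = x, dv = (exp(4*x)/2) dx, so v = exp(4*x)/8: now -x**2*exp(4*x)/4 + x*exp(4*x)/8 - x*sin(2*x)/2 - 4*log(x - 3) - 3*log(x + 3) + 5*log(x + 5) - cos(2*x)/4 + ∫(-exp(4*x)/8) dx.
Step 10. Evaluate the standard form: now -x**2*exp(4*x)/4 + x*exp(4*x)/8 - x*sin(2*x)/2 - exp(4*x)/32 - 4*log(x - 3) - 3*log(x + 3) + 5*log(x + 5) - cos(2*x)/4.
Answer: -x**2*exp(4*x)/4 + x*exp(4*x)/8 - x*sin(2*x)/2 - exp(4*x)/32 - 4*log(x - 3) - 3*log(x + 3) + 5*log(x + 5) - cos(2*x)/4.


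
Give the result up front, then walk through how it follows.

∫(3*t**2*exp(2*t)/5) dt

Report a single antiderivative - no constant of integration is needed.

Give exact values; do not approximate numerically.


The answer is 3*t**2*exp(2*t)/10 - 3*t*exp(2*t)/10 + 3*exp(2*t)/20.
Step 1. Integrate ∫(3*t**2*exp(2*t)/5) dt by parts with u = t**2, dv = (3*exp(2*t)/5) dt, so v = 3*exp(2*t)/10: now 3*t**2*exp(2*t)/10 + ∫(-3*t*exp(2*t)/5) dt.
Step 2. Integrate ∫(-3*t*exp(2*t)/5) dt by parts with u = t, dv = (-3*exp(2*t)/5) dt, so v = -3*exp(2*t)/10: now 3*t**2*exp(2*t)/10 - 3*t*exp(2*t)/10 + ∫(3*exp(2*t)/10) dt.
Step 3. Evaluate the standard form: now 3*t**2*exp(2*t)/10 - 3*t*exp(2*t)/10 + 3*exp(2*t)/20.
Answer: 3*t**2*exp(2*t)/10 - 3*t*exp(2*t)/10 + 3*exp(2*t)/20.


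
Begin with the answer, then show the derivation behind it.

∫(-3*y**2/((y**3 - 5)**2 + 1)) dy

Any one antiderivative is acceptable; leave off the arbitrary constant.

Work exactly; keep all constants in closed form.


The answer is -atan(y**3 - 5).
Step 1. Substitute u = y**3 - 5, turning ∫(-3*y**2/((y**3 - 5)**2 + 1)) dy into ∫(-1/(u**2 + 1)) du: now ∫(-1/(u**2 + 1)) du.
Step 2. Evaluate the standard form: now -atan(u).
Step 3. Substitute back u = y**3 - 5: now -atan(y**3 - 5).
Answer: -atan(y**3 - 5).


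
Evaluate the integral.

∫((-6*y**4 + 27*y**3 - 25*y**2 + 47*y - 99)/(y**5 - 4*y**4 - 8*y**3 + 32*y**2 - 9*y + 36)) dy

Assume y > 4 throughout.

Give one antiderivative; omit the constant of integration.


Answer: -log(y - 4) - log(y - 3) - 4*log(y + 3) - 2*atan(y).


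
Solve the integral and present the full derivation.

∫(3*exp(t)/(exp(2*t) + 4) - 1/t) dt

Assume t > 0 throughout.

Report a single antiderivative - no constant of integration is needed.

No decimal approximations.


Step 1. Rewrite: now ∫(-1/t) dt + ∫(3*exp(t)/(exp(2*t) + 4)) dt.
Step 2. Substitute u = exp(t), turning ∫(3*exp(t)/(exp(2*t) + 4)) dt into ∫(3/(u**2 + 4)) du: now ∫(-1/t) dt + ∫(3/(u**2 + 4)) du.
Step 3. Evaluate the standard form: now 3*atan(u/2)/2 + ∫(-1/t) dt.
Step 4. Substitute back u = exp(t): now 3*atan(exp(t)/2)/2 + ∫(-1/t) dt.
Step 5. Evaluate the standard form [assuming t > 0]: now -log(t) + 3*atan(exp(t)/2)/2.
Answer: -log(t) + 3*atan(exp(t)/2)/2.


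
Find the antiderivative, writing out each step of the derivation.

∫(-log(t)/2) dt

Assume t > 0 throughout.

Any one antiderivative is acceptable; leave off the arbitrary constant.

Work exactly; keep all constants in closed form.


Step 1. Integrate ∫(-log(t)/2) dt by parts with u = log(t), dv = (-1/2) dt, so v = -t/2 [assuming t > 0]: now -t*log(t)/2 + ∫(1/2) dt.
Step 2. Evaluate the standard form: now -t*log(t)/2 + t/2.
Answer: -t*log(t)/2 + t/2.


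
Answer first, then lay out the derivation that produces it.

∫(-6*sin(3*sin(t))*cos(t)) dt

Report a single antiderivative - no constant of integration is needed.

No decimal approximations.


The answer is 2*cos(3*sin(t)).
Step 1. Substitute u = sin(t), turning ∫(-6*sin(3*sin(t))*cos(t)) dt into ∫(-6*sin(3*u)) du: now ∫(-6*sin(3*u)) du.
Step 2. Evaluate the standard form: now 2*cos(3*u).
Step 3. Substitute back u = sin(t): now 2*cos(3*sin(t)).
Answer: 2*cos(3*sin(t)).


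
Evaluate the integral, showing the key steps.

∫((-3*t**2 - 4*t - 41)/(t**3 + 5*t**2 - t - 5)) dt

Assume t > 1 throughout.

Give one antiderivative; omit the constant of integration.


Step 1. Decompose ∫((-3*t**2 - 4*t - 41)/(t**3 + 5*t**2 - t - 5)) dt by partial fractions, (-3*t**2 - 4*t - 41)/(t**3 + 5*t**2 - t - 5) = -4/(t + 5) + 5/(t + 1) - 4/(t - 1): now ∫(-4/(t - 1)) dt + ∫(5/(t + 1)) dt + ∫(-4/(t + 5)) dt.
Step 2. Evaluate the standard form [assuming t > -1]: now 5*log(t + 1) + ∫(-4/(t - 1)) dt + ∫(-4/(t + 5)) dt.
Step 3. Evaluate the standard form [assuming t > -5]: now 5*log(t + 1) - 4*log(t + 5) + ∫(-4/(t - 1)) dt.
Step 4. Evaluate the standard form [assuming t > 1]: now -4*log(t - 1) + 5*log(t + 1) - 4*log(t + 5).
Answer: -4*log(t - 1) + 5*log(t + 1) - 4*log(t + 5).


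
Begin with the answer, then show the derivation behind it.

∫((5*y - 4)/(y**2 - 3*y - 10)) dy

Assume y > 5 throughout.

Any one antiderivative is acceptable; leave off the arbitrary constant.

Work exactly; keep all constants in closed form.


The answer is 3*log(y - 5) + 2*log(y + 2).
Step 1. Decompose ∫((5*y - 4)/(y**2 - 3*y - 10)) dy by partial fractions, (5*y - 4)/(y**2 - 3*y - 10) = 2/(y + 2) + 3/(y - 5): now ∫(3/(y - 5)) dy + ∫(2/(y + 2)) dy.
Step 2. Evaluate the standard form [assuming y > 5]: now 3*log(y - 5) + ∫(2/(y + 2)) dy.
Step 3. Evaluate the standard form [assuming y > -2]: now 3*log(y - 5) + 2*log(y + 2).
Answer: 3*log(y - 5) + 2*log(y + 2).


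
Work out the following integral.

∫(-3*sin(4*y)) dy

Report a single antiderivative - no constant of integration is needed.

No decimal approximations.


Answer: 3*cos(4*y)/4.


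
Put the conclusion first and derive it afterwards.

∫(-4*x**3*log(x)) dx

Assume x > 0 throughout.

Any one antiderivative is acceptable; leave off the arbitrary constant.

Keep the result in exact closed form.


The answer is -x**4*log(x) + x**4/4.
Step 1. Integrate ∫(-4*x**3*log(x)) dx by parts with u = log(x), dv = (-4*x**3) dx, so v = -x**4 [assuming x > 0]: now -x**4*log(x) + ∫(x**3) dx.
Step 2. Evaluate the standard form: now -x**4*log(x) + x**4/4.
Answer: -x**4*log(x) + x**4/4.


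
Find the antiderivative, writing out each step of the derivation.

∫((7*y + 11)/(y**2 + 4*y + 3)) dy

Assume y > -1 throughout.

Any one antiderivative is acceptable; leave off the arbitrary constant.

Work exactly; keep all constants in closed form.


Step 1. Decompose ∫((7*y + 11)/(y**2 + 4*y + 3)) dy by partial fractions, (7*y + 11)/(y**2 + 4*y + 3) = 5/(y + 3) + 2/(y + 1): now ∫(2/(y + 1)) dy + ∫(5/(y + 3)) dy.
Step 2. Evaluate the standard form [assuming y > -3]: now 5*log(y + 3) + ∫(2/(y + 1)) dy.
Step 3. Evaluate the standard form [assuming y > -1]: now 2*log(y + 1) + 5*log(y + 3).
Answer: 2*log(y + 1) + 5*log(y + 3).


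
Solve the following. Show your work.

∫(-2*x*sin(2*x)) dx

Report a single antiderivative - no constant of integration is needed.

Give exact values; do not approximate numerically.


Step 1. Integrate ∫(-2*x*sin(2*x)) dx by parts with u = x, dv = (-2*sin(2*x)) dx, so v = cos(2*x): now x*cos(2*x) + ∫(-cos(2*x)) dx.
Step 2. Evaluate the standard form: now x*cos(2*x) - sin(2*x)/2.
Answer: x*cos(2*x) - sin(2*x)/2.


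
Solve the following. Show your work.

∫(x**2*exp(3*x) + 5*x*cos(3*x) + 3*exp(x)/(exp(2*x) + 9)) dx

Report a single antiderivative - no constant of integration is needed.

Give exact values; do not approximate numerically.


Step 1. Rewrite: now ∫(5*x*cos(3*x)) dx + ∫(x**2*exp(3*x)) dx + ∫(3*exp(x)/(exp(2*x) + 9)) dx.
Step 2. Integrate ∫(x**2*exp(3*x)) dx by parts with u = x**2, dv = (exp(3*x)) dx, so v = exp(3*x)/3: now x**2*exp(3*x)/3 + ∫(-2*x*exp(3*x)/3) dx + ∫(5*x*cos(3*x)) dx + ∫(3*exp(x)/(exp(2*x) + 9)) dx.
Step 3. Integrate ∫(-2*x*exp(3*x)/3) dx by parts with u = x, dv = (-2*exp(3*x)/3) dx, so v = -2*exp(3*x)/9: now x**2*exp(3*x)/3 - 2*x*exp(3*x)/9 + ∫(5*x*cos(3*x)) dx + ∫(3*exp(x)/(exp(2*x) + 9)) dx + ∫(2*exp(3*x)/9) dx.
Step 4. Evaluate the standard form: now x**2*exp(3*x)/3 - 2*x*exp(3*x)/9 + 2*exp(3*x)/27 + ∫(5*x*cos(3*x)) dx + ∫(3*exp(x)/(exp(2*x) + 9)) dx.
Step 5. Substitute u = exp(x), turning ∫(3*exp(x)/(exp(2*x) + 9)) dx into ∫(3/(u**2 + 9)) du: now x**2*exp(3*x)/3 - 2*x*exp(3*x)/9 + 2*exp(3*x)/27 + ∫(5*x*cos(3*x)) dx + ∫(3/(u**2 + 9)) du.
Step 6. Evaluate the standard form: now x**2*exp(3*x)/3 - 2*x*exp(3*x)/9 + 2*exp(3*x)/27 + atan(u/3) + ∫(5*x*cos(3*x)) dx.
Step 7. Substitute back u = exp(x): now x**2*exp(3*x)/3 - 2*x*exp(3*x)/9 + 2*exp(3*x)/27 + atan(exp(x)/3) + ∫(5*x*cos(3*x)) dx.
Step 8. Integrate ∫(5*x*cos(3*x)) dx by parts with u = x, dv = (5*cos(3*x)) dx, so v = 5*sin(3*x)/3: now x**2*exp(3*x)/3 - 2*x*exp(3*x)/9 + 5*x*sin(3*x)/3 + 2*exp(3*x)/27 + atan(exp(x)/3) + ∫(-5*sin(3*x)/3) dx.
Step 9. Evaluate the standard form: now x**2*exp(3*x)/3 - 2*x*exp(3*x)/9 + 5*x*sin(3*x)/3 + 2*exp(3*x)/27 + 5*cos(3*x)/9 + atan(exp(x)/3).
Answer: x**2*exp(3*x)/3 - 2*x*exp(3*x)/9 + 5*x*sin(3*x)/3 + 2*exp(3*x)/27 + 5*cos(3*x)/9 + atan(exp(x)/3).


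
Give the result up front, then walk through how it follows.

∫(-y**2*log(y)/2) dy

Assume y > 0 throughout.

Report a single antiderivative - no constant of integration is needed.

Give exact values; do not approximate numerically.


The answer is -y**3*log(y)/6 + y**3/18.
Step 1. Integrate ∫(-y**2*log(y)/2) dy by parts with u = log(y), dv = (-y**2/2) dy, so v = -y**3/6 [assuming y > 0]: now -y**3*log(y)/6 + ∫(y**2/6) dy.
Step 2. Evaluate the standard form: now -y**3*log(y)/6 + y**3/18.
Answer: -y**3*log(y)/6 + y**3/18.


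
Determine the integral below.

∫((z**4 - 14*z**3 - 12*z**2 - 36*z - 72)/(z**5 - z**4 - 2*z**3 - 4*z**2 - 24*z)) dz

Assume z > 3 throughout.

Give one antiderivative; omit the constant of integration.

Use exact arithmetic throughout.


Answer: 3*log(z) - 3*log(z - 3) + log(z + 2) - atan(z/2).


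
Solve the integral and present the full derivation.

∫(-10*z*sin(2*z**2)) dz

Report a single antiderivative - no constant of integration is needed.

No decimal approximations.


Step 1. Substitute u = z**2, turning ∫(-10*z*sin(2*z**2)) dz into ∫(-5*sin(2*u)) du: now ∫(-5*sin(2*u)) du.
Step 2. Evaluate the standard form: now 5*cos(2*u)/2.
Step 3. Substitute back u = z**2: now 5*cos(2*z**2)/2.
Answer: 5*cos(2*z**2)/2.


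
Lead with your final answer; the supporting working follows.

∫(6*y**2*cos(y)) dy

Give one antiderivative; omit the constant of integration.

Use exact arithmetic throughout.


The answer is 6*y**2*sin(y) + 12*y*cos(y) - 12*sin(y).
Step 1. Integrate ∫(6*y**2*cos(y)) dy by parts with u = y**2, dv = (6*cos(y)) dy, so v = 6*sin(y): now 6*y**2*sin(y) + ∫(-12*y*sin(y)) dy.
Step 2. Integrate ∫(-12*y*sin(y)) dy by parts with u = y, dv = (-12*sin(y)) dy, so v = 12*cos(y): now 6*y**2*sin(y) + 12*y*cos(y) + ∫(-12*cos(y)) dy.
Step 3. Evaluate the standard form: now 6*y**2*sin(y) + 12*y*cos(y) - 12*sin(y).
Answer: 6*y**2*sin(y) + 12*y*cos(y) - 12*sin(y).


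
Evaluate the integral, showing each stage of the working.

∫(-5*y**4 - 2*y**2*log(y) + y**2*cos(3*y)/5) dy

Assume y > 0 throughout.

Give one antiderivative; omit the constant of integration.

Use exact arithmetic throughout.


Step 1. Rewrite: now ∫(-5*y**4) dy + ∫(-2*y**2*log(y)) dy + ∫(y**2*cos(3*y)/5) dy.
Step 2. Evaluate the standard form: now -y**5 + ∫(-2*y**2*log(y)) dy + ∫(y**2*cos(3*y)/5) dy.
Step 3. Integrate ∫(y**2*cos(3*y)/5) dy by parts with u = y**2, dv = (cos(3*y)/5) dy, so v = sin(3*y)/15: now -y**5 + y**2*sin(3*y)/15 + ∫(-2*y*sin(3*y)/15) dy + ∫(-2*y**2*log(y)) dy.
Step 4. Integrate ∫(-2*y*sin(3*y)/15) dy by parts with u = y, dv = (-2*sin(3*y)/15) dy, so v = 2*cos(3*y)/45: now -y**5 + y**2*sin(3*y)/15 + 2*y*cos(3*y)/45 + ∫(-2*y**2*log(y)) dy + ∫(-2*cos(3*y)/45) dy.
Step 5. Evaluate the standard form: now -y**5 + y**2*sin(3*y)/15 + 2*y*cos(3*y)/45 - 2*sin(3*y)/135 + ∫(-2*y**2*log(y)) dy.
Step 6. Integrate ∫(-2*y**2*log(y)) dy by parts with u = log(y), dv = (-2*y**2) dy, so v = -2*y**3/3 [assuming y > 0]: now -y**5 - 2*y**3*log(y)/3 + y**2*sin(3*y)/15 + 2*y*cos(3*y)/45 - 2*sin(3*y)/135 + ∫(2*y**2/3) dy.
Step 7. Evaluate the standard form: now -y**5 - 2*y**3*log(y)/3 + 2*y**3/9 + y**2*sin(3*y)/15 + 2*y*cos(3*y)/45 - 2*sin(3*y)/135.
Answer: -y**5 - 2*y**3*log(y)/3 + 2*y**3/9 + y**2*sin(3*y)/15 + 2*y*cos(3*y)/45 - 2*sin(3*y)/135.


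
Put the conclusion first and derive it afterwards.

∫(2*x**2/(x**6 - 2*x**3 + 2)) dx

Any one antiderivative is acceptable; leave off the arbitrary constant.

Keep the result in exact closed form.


The answer is 2*atan(x**3 - 1)/3.
Step 1. Substitute u = x**3 - 1, turning ∫(2*x**2/(x**6 - 2*x**3 + 2)) dx into ∫(2/(3*(u**2 + 1))) du: now ∫(2/(3*(u**2 + 1))) du.
Step 2. Evaluate the standard form: now 2*atan(u)/3.
Step 3. Substitute back u = x**3 - 1: now 2*atan(x**3 - 1)/3.
Answer: 2*atan(x**3 - 1)/3.


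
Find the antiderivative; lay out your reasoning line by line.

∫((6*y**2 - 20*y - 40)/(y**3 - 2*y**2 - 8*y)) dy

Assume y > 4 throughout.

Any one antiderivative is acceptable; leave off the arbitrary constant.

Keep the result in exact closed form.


Step 1. Decompose ∫((6*y**2 - 20*y - 40)/(y**3 - 2*y**2 - 8*y)) dy by partial fractions, (6*y**2 - 20*y - 40)/(y**3 - 2*y**2 - 8*y) = 2/(y + 2) - 1/(y - 4) + 5/y: now ∫(5/y) dy + ∫(-1/(y - 4)) dy + ∫(2/(y + 2)) dy.
Step 2. Evaluate the standard form [assuming y > 0]: now 5*log(y) + ∫(-1/(y - 4)) dy + ∫(2/(y + 2)) dy.
Step 3. Evaluate the standard form [assuming y > 4]: now 5*log(y) - log(y - 4) + ∫(2/(y + 2)) dy.
Step 4. Evaluate the standard form [assuming y > -2]: now 5*log(y) - log(y - 4) + 2*log(y + 2).
Answer: 5*log(y) - log(y - 4) + 2*log(y + 2).


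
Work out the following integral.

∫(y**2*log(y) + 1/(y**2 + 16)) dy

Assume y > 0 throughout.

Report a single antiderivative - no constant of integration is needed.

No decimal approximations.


Answer: y**3*log(y)/3 - y**3/9 + atan(y/4)/4.


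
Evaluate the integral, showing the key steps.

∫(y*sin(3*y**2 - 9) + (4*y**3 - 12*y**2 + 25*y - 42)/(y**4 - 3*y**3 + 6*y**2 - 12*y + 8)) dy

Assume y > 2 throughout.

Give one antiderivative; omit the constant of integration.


Step 1. Rewrite: now ∫(y*sin(3*y**2 - 9)) dy + ∫((4*y**3 - 12*y**2 + 25*y - 42)/(y**4 - 3*y**3 + 6*y**2 - 12*y + 8)) dy.
Step 2. Decompose ∫((4*y**3 - 12*y**2 + 25*y - 42)/(y**4 - 3*y**3 + 6*y**2 - 12*y + 8)) dy by partial fractions, (4*y**3 - 12*y**2 + 25*y - 42)/(y**4 - 3*y**3 + 6*y**2 - 12*y + 8) = -3/(y**2 + 4) + 5/(y - 1) - 1/(y - 2): now ∫(y*sin(3*y**2 - 9)) dy + ∫(-1/(y - 2)) dy + ∫(5/(y - 1)) dy + ∫(-3/(y**2 + 4)) dy.
Step 3. Evaluate the standard form [assuming y > 2]: now -log(y - 2) + ∫(y*sin(3*y**2 - 9)) dy + ∫(5/(y - 1)) dy + ∫(-3/(y**2 + 4)) dy.
Step 4. Evaluate the standard form [assuming y > 1]: now -log(y - 2) + 5*log(y - 1) + ∫(y*sin(3*y**2 - 9)) dy + ∫(-3/(y**2 + 4)) dy.
Step 5. Evaluate the standard form: now -log(y - 2) + 5*log(y - 1) - 3*atan(y/2)/2 + ∫(y*sin(3*y**2 - 9)) dy.
Step 6. Substitute u = y**2 - 3, turning ∫(y*sin(3*y**2 - 9)) dy into ∫(sin(3*u)/2) du: now -log(y - 2) + 5*log(y - 1) - 3*atan(y/2)/2 + ∫(sin(3*u)/2) du.
Step 7. Evaluate the standard form: now -log(y - 2) + 5*log(y - 1) - cos(3*u)/6 - 3*atan(y/2)/2.
Step 8. Substitute back u = y**2 - 3: now -log(y - 2) + 5*log(y - 1) - cos(3*y**2 - 9)/6 - 3*atan(y/2)/2.
Answer: -log(y - 2) + 5*log(y - 1) - cos(3*y**2 - 9)/6 - 3*atan(y/2)/2.


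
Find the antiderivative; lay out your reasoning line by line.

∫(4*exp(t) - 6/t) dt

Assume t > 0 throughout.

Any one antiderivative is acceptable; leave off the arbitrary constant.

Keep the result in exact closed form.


Step 1. Rewrite: now ∫(-6/t) dt + ∫(4*exp(t)) dt.
Step 2. Evaluate the standard form [assuming t > 0]: now -6*log(t) + ∫(4*exp(t)) dt.
Step 3. Evaluate the standard form: now 4*exp(t) - 6*log(t).
Answer: 4*exp(t) - 6*log(t).


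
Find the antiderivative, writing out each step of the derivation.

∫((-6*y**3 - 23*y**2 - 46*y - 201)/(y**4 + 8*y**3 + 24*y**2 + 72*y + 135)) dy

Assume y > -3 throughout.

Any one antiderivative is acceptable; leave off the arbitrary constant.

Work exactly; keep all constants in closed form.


Step 1. Decompose ∫((-6*y**3 - 23*y**2 - 46*y - 201)/(y**4 + 8*y**3 + 24*y**2 + 72*y + 135)) dy by partial fractions, (-6*y**3 - 23*y**2 - 46*y - 201)/(y**4 + 8*y**3 + 24*y**2 + 72*y + 135) = 1/(y**2 + 9) - 3/(y + 5) - 3/(y + 3): now ∫(-3/(y + 3)) dy + ∫(-3/(y + 5)) dy + ∫(1/(y**2 + 9)) dy.
Step 2. Evaluate the standard form [assuming y > -5]: now -3*log(y + 5) + ∫(-3/(y + 3)) dy + ∫(1/(y**2 + 9)) dy.
Step 3. Evaluate the standard form [assuming y > -3]: now -3*log(y + 3) - 3*log(y + 5) + ∫(1/(y**2 + 9)) dy.
Step 4. Evaluate the standard form: now -3*log(y + 3) - 3*log(y + 5) + atan(y/3)/3.
Answer: -3*log(y + 3) - 3*log(y + 5) + atan(y/3)/3.


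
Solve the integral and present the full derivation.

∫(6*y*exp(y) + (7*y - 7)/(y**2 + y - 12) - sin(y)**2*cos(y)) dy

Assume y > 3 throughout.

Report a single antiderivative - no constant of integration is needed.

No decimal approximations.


Step 1. Rewrite: now ∫(6*y*exp(y)) dy + ∫((7*y - 7)/(y**2 + y - 12)) dy + ∫(-sin(y)**2*cos(y)) dy.
Step 2. Integrate ∫(6*y*exp(y)) dy by parts with u = y, dv = (6*exp(y)) dy, so v = 6*exp(y): now 6*y*exp(y) + ∫((7*y - 7)/(y**2 + y - 12)) dy + ∫(-sin(y)**2*cos(y)) dy + ∫(-6*exp(y)) dy.
Step 3. Evaluate the standard form: now 6*y*exp(y) - 6*exp(y) + ∫((7*y - 7)/(y**2 + y - 12)) dy + ∫(-sin(y)**2*cos(y)) dy.
Step 4. Decompose ∫((7*y - 7)/(y**2 + y - 12)) dy by partial fractions, (7*y - 7)/(y**2 + y - 12) = 5/(y + 4) + 2/(y - 3): now 6*y*exp(y) - 6*exp(y) + ∫(-sin(y)**2*cos(y)) dy + ∫(2/(y - 3)) dy + ∫(5/(y + 4)) dy.
Step 5. Evaluate the standard form [assuming y > -4]: now 6*y*exp(y) - 6*exp(y) + 5*log(y + 4) + ∫(-sin(y)**2*cos(y)) dy + ∫(2/(y - 3)) dy.
Step 6. Evaluate the standard form [assuming y > 3]: now 6*y*exp(y) - 6*exp(y) + 2*log(y - 3) + 5*log(y + 4) + ∫(-sin(y)**2*cos(y)) dy.
Step 7. Substitute u = sin(y), turning ∫(-sin(y)**2*cos(y)) dy into ∫(-u**2) du: now 6*y*exp(y) - 6*exp(y) + 2*log(y - 3) + 5*log(y + 4) + ∫(-u**2) du.
Step 8. Evaluate the standard form: now -u**3/3 + 6*y*exp(y) - 6*exp(y) + 2*log(y - 3) + 5*log(y + 4).
Step 9. Substitute back u = sin(y): now 6*y*exp(y) - 6*exp(y) + 2*log(y - 3) + 5*log(y + 4) - sin(y)**3/3.
Answer: 6*y*exp(y) - 6*exp(y) + 2*log(y - 3) + 5*log(y + 4) - sin(y)**3/3.


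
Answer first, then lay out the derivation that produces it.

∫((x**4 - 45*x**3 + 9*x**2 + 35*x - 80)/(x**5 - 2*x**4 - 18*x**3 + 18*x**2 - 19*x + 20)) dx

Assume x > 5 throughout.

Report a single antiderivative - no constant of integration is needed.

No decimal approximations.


The answer is -5*log(x - 5) + 2*log(x - 1) + 4*log(x + 4) - 4*atan(x).
Step 1. Decompose ∫((x**4 - 45*x**3 + 9*x**2 + 35*x - 80)/(x**5 - 2*x**4 - 18*x**3 + 18*x**2 - 19*x + 20)) dx by partial fractions, (x**4 - 45*x**3 + 9*x**2 + 35*x - 80)/(x**5 - 2*x**4 - 18*x**3 + 18*x**2 - 19*x + 20) = -4/(x**2 + 1) + 4/(x + 4) + 2/(x - 1) - 5/(x - 5): now ∫(-5/(x - 5)) dx + ∫(2/(x - 1)) dx + ∫(4/(x + 4)) dx + ∫(-4/(x**2 + 1)) dx.
Step 2. Evaluate the standard form [assuming x > -4]: now 4*log(x + 4) + ∫(-5/(x - 5)) dx + ∫(2/(x - 1)) dx + ∫(-4/(x**2 + 1)) dx.
Step 3. Evaluate the standard form [assuming x > 1]: now 2*log(x - 1) + 4*log(x + 4) + ∫(-5/(x - 5)) dx + ∫(-4/(x**2 + 1)) dx.
Step 4. Evaluate the standard form [assuming x > 5]: now -5*log(x - 5) + 2*log(x - 1) + 4*log(x + 4) + ∫(-4/(x**2 + 1)) dx.
Step 5. Evaluate the standard form: now -5*log(x - 5) + 2*log(x - 1) + 4*log(x + 4) - 4*atan(x).
Answer: -5*log(x - 5) + 2*log(x - 1) + 4*log(x + 4) - 4*atan(x).


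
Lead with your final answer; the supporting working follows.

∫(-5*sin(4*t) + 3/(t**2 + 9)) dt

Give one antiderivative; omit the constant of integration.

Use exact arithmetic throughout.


The answer is 5*cos(4*t)/4 + atan(t/3).
Step 1. Rewrite: now ∫(3/(t**2 + 9)) dt + ∫(-5*sin(4*t)) dt.
Step 2. Evaluate the standard form: now 5*cos(4*t)/4 + ∫(3/(t**2 + 9)) dt.
Step 3. Evaluate the standard form: now 5*cos(4*t)/4 + atan(t/3).
Answer: 5*cos(4*t)/4 + atan(t/3).


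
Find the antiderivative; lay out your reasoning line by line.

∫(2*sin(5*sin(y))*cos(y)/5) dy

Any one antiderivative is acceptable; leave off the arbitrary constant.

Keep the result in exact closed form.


Step 1. Substitute u = sin(y), turning ∫(2*sin(5*sin(y))*cos(y)/5) dy into ∫(2*sin(5*u)/5) du: now ∫(2*sin(5*u)/5) du.
Step 2. Evaluate the standard form: now -2*cos(5*u)/25.
Step 3. Substitute back u = sin(y): now -2*cos(5*sin(y))/25.
Answer: -2*cos(5*sin(y))/25.


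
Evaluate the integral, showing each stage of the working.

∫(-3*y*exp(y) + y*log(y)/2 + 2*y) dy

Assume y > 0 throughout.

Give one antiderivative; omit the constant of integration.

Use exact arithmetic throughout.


Step 1. Rewrite: now ∫(2*y) dy + ∫(-3*y*exp(y)) dy + ∫(y*log(y)/2) dy.
Step 2. Integrate ∫(y*log(y)/2) dy by parts with u = log(y), dv = (y/2) dy, so v = y**2/4 [assuming y > 0]: now y**2*log(y)/4 + ∫(-y/4) dy + ∫(2*y) dy + ∫(-3*y*exp(y)) dy.
Step 3. Evaluate the standard form: now y**2*log(y)/4 - y**2/8 + ∫(2*y) dy + ∫(-3*y*exp(y)) dy.
Step 4. Evaluate the standard form: now y**2*log(y)/4 + 7*y**2/8 + ∫(-3*y*exp(y)) dy.
Step 5. Integrate ∫(-3*y*exp(y)) dy by parts with u = y, dv = (-3*exp(y)) dy, so v = -3*exp(y): now y**2*log(y)/4 + 7*y**2/8 - 3*y*exp(y) + ∫(3*exp(y)) dy.
Step 6. Evaluate the standard form: now y**2*log(y)/4 + 7*y**2/8 - 3*y*exp(y) + 3*exp(y).
Answer: y**2*log(y)/4 + 7*y**2/8 - 3*y*exp(y) + 3*exp(y).


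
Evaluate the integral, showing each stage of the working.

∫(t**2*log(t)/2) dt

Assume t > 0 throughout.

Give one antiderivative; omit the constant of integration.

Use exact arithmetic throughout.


Step 1. Integrate ∫(t**2*log(t)/2) dt by parts with u = log(t), dv = (t**2/2) dt, so v = t**3/6 [assuming t > 0]: now t**3*log(t)/6 + ∫(-t**2/6) dt.
Step 2. Evaluate the standard form: now t**3*log(t)/6 - t**3/18.
Answer: t**3*log(t)/6 - t**3/18.


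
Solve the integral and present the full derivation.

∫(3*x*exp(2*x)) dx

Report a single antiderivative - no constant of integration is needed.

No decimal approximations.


Step 1. Integrate ∫(3*x*exp(2*x)) dx by parts with u = x, dv = (3*exp(2*x)) dx, so v = 3*exp(2*x)/2: now 3*x*exp(2*x)/2 + ∫(-3*exp(2*x)/2) dx.
Step 2. Evaluate the standard form: now 3*x*exp(2*x)/2 - 3*exp(2*x)/4.
Answer: 3*x*exp(2*x)/2 - 3*exp(2*x)/4.


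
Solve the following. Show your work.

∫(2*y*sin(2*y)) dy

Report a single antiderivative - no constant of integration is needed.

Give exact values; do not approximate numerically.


Step 1. Integrate ∫(2*y*sin(2*y)) dy by parts with u = y, dv = (2*sin(2*y)) dy, so v = -cos(2*y): now -y*cos(2*y) + ∫(cos(2*y)) dy.
Step 2. Evaluate the standard form: now -y*cos(2*y) + sin(2*y)/2.
Answer: -y*cos(2*y) + sin(2*y)/2.


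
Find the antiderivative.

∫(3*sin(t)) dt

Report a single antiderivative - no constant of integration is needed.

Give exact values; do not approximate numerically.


Answer: -3*cos(t).


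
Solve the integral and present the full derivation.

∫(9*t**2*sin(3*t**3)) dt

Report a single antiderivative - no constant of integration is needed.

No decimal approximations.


Step 1. Substitute u = t**3, turning ∫(9*t**2*sin(3*t**3)) dt into ∫(3*sin(3*u)) du: now ∫(3*sin(3*u)) du.
Step 2. Evaluate the standard form: now -cos(3*u).
Step 3. Substitute back u = t**3: now -cos(3*t**3).
Answer: -cos(3*t**3).


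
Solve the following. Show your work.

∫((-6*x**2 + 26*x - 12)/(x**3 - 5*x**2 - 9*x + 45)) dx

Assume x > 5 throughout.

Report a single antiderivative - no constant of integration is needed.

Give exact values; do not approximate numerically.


Step 1. Decompose ∫((-6*x**2 + 26*x - 12)/(x**3 - 5*x**2 - 9*x + 45)) dx by partial fractions, (-6*x**2 + 26*x - 12)/(x**3 - 5*x**2 - 9*x + 45) = -3/(x + 3) - 1/(x - 3) - 2/(x - 5): now ∫(-2/(x - 5)) dx + ∫(-1/(x - 3)) dx + ∫(-3/(x + 3)) dx.
Step 2. Evaluate the standard form [assuming x > -3]: now -3*log(x + 3) + ∫(-2/(x - 5)) dx + ∫(-1/(x - 3)) dx.
Step 3. Evaluate the standard form [assuming x > 3]: now -log(x - 3) - 3*log(x + 3) + ∫(-2/(x - 5)) dx.
Step 4. Evaluate the standard form [assuming x > 5]: now -2*log(x - 5) - log(x - 3) - 3*log(x + 3).
Answer: -2*log(x - 5) - log(x - 3) - 3*log(x + 3).


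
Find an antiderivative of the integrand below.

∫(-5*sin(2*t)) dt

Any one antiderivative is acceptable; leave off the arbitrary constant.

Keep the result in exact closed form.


Answer: 5*cos(2*t)/2.


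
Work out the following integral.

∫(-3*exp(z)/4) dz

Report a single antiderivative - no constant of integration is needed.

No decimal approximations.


Answer: -3*exp(z)/4.


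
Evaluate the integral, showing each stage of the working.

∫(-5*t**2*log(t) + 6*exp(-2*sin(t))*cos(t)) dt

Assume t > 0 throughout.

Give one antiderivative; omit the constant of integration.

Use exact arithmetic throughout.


Step 1. Rewrite: now ∫(-5*t**2*log(t)) dt + ∫(6*exp(-2*sin(t))*cos(t)) dt.
Step 2. Integrate ∫(-5*t**2*log(t)) dt by parts with u = log(t), dv = (-5*t**2) dt, so v = -5*t**3/3 [assuming t > 0]: now -5*t**3*log(t)/3 + ∫(5*t**2/3) dt + ∫(6*exp(-2*sin(t))*cos(t)) dt.
Step 3. Evaluate the standard form: now -5*t**3*log(t)/3 + 5*t**3/9 + ∫(6*exp(-2*sin(t))*cos(t)) dt.
Step 4. Substitute u = sin(t), turning ∫(6*exp(-2*sin(t))*cos(t)) dt into ∫(6*exp(-2*u)) du: now -5*t**3*log(t)/3 + 5*t**3/9 + ∫(6*exp(-2*u)) du.
Step 5. Evaluate the standard form: now -5*t**3*log(t)/3 + 5*t**3/9 - 3*exp(-2*u).
Step 6. Substitute back u = sin(t): now -5*t**3*log(t)/3 + 5*t**3/9 - 3*exp(-2*sin(t)).
Answer: -5*t**3*log(t)/3 + 5*t**3/9 - 3*exp(-2*sin(t)).


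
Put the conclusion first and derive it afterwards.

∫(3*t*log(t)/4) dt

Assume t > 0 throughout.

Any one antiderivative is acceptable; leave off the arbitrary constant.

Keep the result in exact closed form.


The answer is 3*t**2*log(t)/8 - 3*t**2/16.
Step 1. Integrate ∫(3*t*log(t)/4) dt by parts with u = log(t), dv = (3*t/4) dt, so v = 3*t**2/8 [assuming t > 0]: now 3*t**2*log(t)/8 + ∫(-3*t/8) dt.
Step 2. Evaluate the standard form: now 3*t**2*log(t)/8 - 3*t**2/16.
Answer: 3*t**2*log(t)/8 - 3*t**2/16.


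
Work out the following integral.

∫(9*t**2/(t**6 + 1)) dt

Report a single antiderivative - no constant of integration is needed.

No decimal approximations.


Answer: 3*atan(t**3).


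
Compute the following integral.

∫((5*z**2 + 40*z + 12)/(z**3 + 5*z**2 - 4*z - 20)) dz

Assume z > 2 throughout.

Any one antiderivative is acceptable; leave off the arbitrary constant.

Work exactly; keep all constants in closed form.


Answer: 4*log(z - 2) + 4*log(z + 2) - 3*log(z + 5).


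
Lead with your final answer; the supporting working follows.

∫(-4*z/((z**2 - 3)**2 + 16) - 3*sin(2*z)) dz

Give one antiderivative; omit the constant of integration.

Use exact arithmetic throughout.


The answer is 3*cos(2*z)/2 - atan(z**2/4 - 3/4)/2.
Step 1. Rewrite: now ∫(-4*z/((z**2 - 3)**2 + 16)) dz + ∫(-3*sin(2*z)) dz.
Step 2. Substitute u = z**2 - 3, turning ∫(-4*z/((z**2 - 3)**2 + 16)) dz into ∫(-2/(u**2 + 16)) du: now ∫(-2/(u**2 + 16)) du + ∫(-3*sin(2*z)) dz.
Step 3. Evaluate the standard form: now -atan(u/4)/2 + ∫(-3*sin(2*z)) dz.
Step 4. Substitute back u = z**2 - 3: now -atan(z**2/4 - 3/4)/2 + ∫(-3*sin(2*z)) dz.
Step 5. Evaluate the standard form: now 3*cos(2*z)/2 - atan(z**2/4 - 3/4)/2.
Answer: 3*cos(2*z)/2 - atan(z**2/4 - 3/4)/2.


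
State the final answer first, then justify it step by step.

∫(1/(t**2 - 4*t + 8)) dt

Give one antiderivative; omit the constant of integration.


The answer is atan(t/2 - 1)/2.
Step 1. Substitute u = t - 2, turning ∫(1/(t**2 - 4*t + 8)) dt into ∫(1/(u**2 + 4)) du: now ∫(1/(u**2 + 4)) du.
Step 2. Evaluate the standard form: now atan(u/2)/2.
Step 3. Substitute back u = t - 2: now atan(t/2 - 1)/2.
Answer: atan(t/2 - 1)/2.


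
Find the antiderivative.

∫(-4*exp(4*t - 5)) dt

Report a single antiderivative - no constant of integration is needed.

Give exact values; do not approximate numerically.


Answer: -exp(4*t - 5).


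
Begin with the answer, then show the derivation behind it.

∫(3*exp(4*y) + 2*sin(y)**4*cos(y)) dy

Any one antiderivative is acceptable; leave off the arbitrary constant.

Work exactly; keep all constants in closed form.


The answer is 3*exp(4*y)/4 + 2*sin(y)**5/5.
Step 1. Rewrite: now ∫(2*sin(y)**4*cos(y)) dy + ∫(3*exp(4*y)) dy.
Step 2. Substitute u = sin(y), turning ∫(2*sin(y)**4*cos(y)) dy into ∫(2*u**4) du: now ∫(2*u**4) du + ∫(3*exp(4*y)) dy.
Step 3. Evaluate the standard form: now 2*u**5/5 + ∫(3*exp(4*y)) dy.
Step 4. Substitute back u = sin(y): now 2*sin(y)**5/5 + ∫(3*exp(4*y)) dy.
Step 5. Evaluate the standard form: now 3*exp(4*y)/4 + 2*sin(y)**5/5.
Answer: 3*exp(4*y)/4 + 2*sin(y)**5/5.


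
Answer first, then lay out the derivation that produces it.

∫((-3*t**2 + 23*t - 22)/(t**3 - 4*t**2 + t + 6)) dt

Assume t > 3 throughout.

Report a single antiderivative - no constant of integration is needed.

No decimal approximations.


The answer is 5*log(t - 3) - 4*log(t - 2) - 4*log(t + 1).
Step 1. Decompose ∫((-3*t**2 + 23*t - 22)/(t**3 - 4*t**2 + t + 6)) dt by partial fractions, (-3*t**2 + 23*t - 22)/(t**3 - 4*t**2 + t + 6) = -4/(t + 1) - 4/(t - 2) + 5/(t - 3): now ∫(5/(t - 3)) dt + ∫(-4/(t - 2)) dt + ∫(-4/(t + 1)) dt.
Step 2. Evaluate the standard form [assuming t > 2]: now -4*log(t - 2) + ∫(5/(t - 3)) dt + ∫(-4/(t + 1)) dt.
Step 3. Evaluate the standard form [assuming t > -1]: now -4*log(t - 2) - 4*log(t + 1) + ∫(5/(t - 3)) dt.
Step 4. Evaluate the standard form [assuming t > 3]: now 5*log(t - 3) - 4*log(t - 2) - 4*log(t + 1).
Answer: 5*log(t - 3) - 4*log(t - 2) - 4*log(t + 1).


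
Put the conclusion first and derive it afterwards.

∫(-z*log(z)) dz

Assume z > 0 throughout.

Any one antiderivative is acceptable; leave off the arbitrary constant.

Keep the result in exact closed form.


The answer is -z**2*log(z)/2 + z**2/4.
Step 1. Integrate ∫(-z*log(z)) dz by parts with u = log(z), dv = (-z) dz, so v = -z**2/2 [assuming z > 0]: now -z**2*log(z)/2 + ∫(z/2) dz.
Step 2. Evaluate the standard form: now -z**2*log(z)/2 + z**2/4.
Answer: -z**2*log(z)/2 + z**2/4.


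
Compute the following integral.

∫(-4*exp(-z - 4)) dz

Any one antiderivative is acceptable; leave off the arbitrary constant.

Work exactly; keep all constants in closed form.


Answer: 4*exp(-z - 4).


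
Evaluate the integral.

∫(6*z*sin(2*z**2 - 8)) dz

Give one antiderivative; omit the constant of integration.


Answer: -3*cos(2*z**2 - 8)/2.


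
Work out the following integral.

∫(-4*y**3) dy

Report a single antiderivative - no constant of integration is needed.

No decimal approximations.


Answer: -y**4.


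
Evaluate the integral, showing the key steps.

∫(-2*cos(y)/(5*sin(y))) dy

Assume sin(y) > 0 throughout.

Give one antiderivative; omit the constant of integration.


Step 1. Substitute u = sin(y), turning ∫(-2*cos(y)/(5*sin(y))) dy into ∫(-2/(5*u)) du: now ∫(-2/(5*u)) du.
Step 2. Evaluate the standard form [assuming u > 0]: now -2*log(u)/5.
Step 3. Substitute back u = sin(y): now -2*log(sin(y))/5.
Answer: -2*log(sin(y))/5.


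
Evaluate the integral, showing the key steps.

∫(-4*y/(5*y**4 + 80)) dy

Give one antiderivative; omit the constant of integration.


Step 1. Substitute u = y**2, turning ∫(-4*y/(5*y**4 + 80)) dy into ∫(-2/(5*(u**2 + 16))) du: now ∫(-2/(5*(u**2 + 16))) du.
Step 2. Evaluate the standard form: now -atan(u/4)/10.
Step 3. Substitute back u = y**2: now -atan(y**2/4)/10.
Answer: -atan(y**2/4)/10.


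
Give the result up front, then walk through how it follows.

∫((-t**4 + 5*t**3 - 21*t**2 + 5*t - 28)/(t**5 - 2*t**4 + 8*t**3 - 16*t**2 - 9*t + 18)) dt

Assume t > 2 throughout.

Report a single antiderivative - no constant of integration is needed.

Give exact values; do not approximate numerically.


The answer is -2*log(t - 2) + 2*log(t - 1) - log(t + 1) + 4*atan(t/3)/3.
Step 1. Decompose ∫((-t**4 + 5*t**3 - 21*t**2 + 5*t - 28)/(t**5 - 2*t**4 + 8*t**3 - 16*t**2 - 9*t + 18)) dt by partial fractions, (-t**4 + 5*t**3 - 21*t**2 + 5*t - 28)/(t**5 - 2*t**4 + 8*t**3 - 16*t**2 - 9*t + 18) = 4/(t**2 + 9) - 1/(t + 1) + 2/(t - 1) - 2/(t - 2): now ∫(-2/(t - 2)) dt + ∫(2/(t - 1)) dt + ∫(-1/(t + 1)) dt + ∫(4/(t**2 + 9)) dt.
Step 2. Evaluate the standard form [assuming t > 2]: now -2*log(t - 2) + ∫(2/(t - 1)) dt + ∫(-1/(t + 1)) dt + ∫(4/(t**2 + 9)) dt.
Step 3. Evaluate the standard form [assuming t > -1]: now -2*log(t - 2) - log(t + 1) + ∫(2/(t - 1)) dt + ∫(4/(t**2 + 9)) dt.
Step 4. Evaluate the standard form [assuming t > 1]: now -2*log(t - 2) + 2*log(t - 1) - log(t + 1) + ∫(4/(t**2 + 9)) dt.
Step 5. Evaluate the standard form: now -2*log(t - 2) + 2*log(t - 1) - log(t + 1) + 4*atan(t/3)/3.
Answer: -2*log(t - 2) + 2*log(t - 1) - log(t + 1) + 4*atan(t/3)/3.


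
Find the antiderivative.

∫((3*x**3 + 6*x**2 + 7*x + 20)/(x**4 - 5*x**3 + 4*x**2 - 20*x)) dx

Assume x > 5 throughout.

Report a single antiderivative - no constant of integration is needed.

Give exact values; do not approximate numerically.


Answer: -log(x) + 4*log(x - 5) + atan(x/2)/2.


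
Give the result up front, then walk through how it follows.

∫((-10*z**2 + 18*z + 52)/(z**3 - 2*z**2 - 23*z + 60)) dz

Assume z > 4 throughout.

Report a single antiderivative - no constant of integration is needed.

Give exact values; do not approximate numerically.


The answer is -4*log(z - 4) - 2*log(z - 3) - 4*log(z + 5).
Step 1. Decompose ∫((-10*z**2 + 18*z + 52)/(z**3 - 2*z**2 - 23*z + 60)) dz by partial fractions, (-10*z**2 + 18*z + 52)/(z**3 - 2*z**2 - 23*z + 60) = -4/(z + 5) - 2/(z - 3) - 4/(z - 4): now ∫(-4/(z - 4)) dz + ∫(-2/(z - 3)) dz + ∫(-4/(z + 5)) dz.
Step 2. Evaluate the standard form [assuming z > 3]: now -2*log(z - 3) + ∫(-4/(z - 4)) dz + ∫(-4/(z + 5)) dz.
Step 3. Evaluate the standard form [assuming z > 4]: now -4*log(z - 4) - 2*log(z - 3) + ∫(-4/(z + 5)) dz.
Step 4. Evaluate the standard form [assuming z > -5]: now -4*log(z - 4) - 2*log(z - 3) - 4*log(z + 5).
Answer: -4*log(z - 4) - 2*log(z - 3) - 4*log(z + 5).


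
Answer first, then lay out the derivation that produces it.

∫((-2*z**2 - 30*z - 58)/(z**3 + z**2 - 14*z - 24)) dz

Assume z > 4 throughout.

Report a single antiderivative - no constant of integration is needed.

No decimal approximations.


The answer is -5*log(z - 4) + log(z + 2) + 2*log(z + 3).
Step 1. Decompose ∫((-2*z**2 - 30*z - 58)/(z**3 + z**2 - 14*z - 24)) dz by partial fractions, (-2*z**2 - 30*z - 58)/(z**3 + z**2 - 14*z - 24) = 2/(z + 3) + 1/(z + 2) - 5/(z - 4): now ∫(-5/(z - 4)) dz + ∫(1/(z + 2)) dz + ∫(2/(z + 3)) dz.
Step 2. Evaluate the standard form [assuming z > -3]: now 2*log(z + 3) + ∫(-5/(z - 4)) dz + ∫(1/(z + 2)) dz.
Step 3. Evaluate the standard form [assuming z > 4]: now -5*log(z - 4) + 2*log(z + 3) + ∫(1/(z + 2)) dz.
Step 4. Evaluate the standard form [assuming z > -2]: now -5*log(z - 4) + log(z + 2) + 2*log(z + 3).
Answer: -5*log(z - 4) + log(z + 2) + 2*log(z + 3).


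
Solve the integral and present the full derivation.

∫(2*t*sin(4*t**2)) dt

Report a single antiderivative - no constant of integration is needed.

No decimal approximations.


Step 1. Substitute u = t**2, turning ∫(2*t*sin(4*t**2)) dt into ∫(sin(4*u)) du: now ∫(sin(4*u)) du.
Step 2. Evaluate the standard form: now -cos(4*u)/4.
Step 3. Substitute back u = t**2: now -cos(4*t**2)/4.
Answer: -cos(4*t**2)/4.


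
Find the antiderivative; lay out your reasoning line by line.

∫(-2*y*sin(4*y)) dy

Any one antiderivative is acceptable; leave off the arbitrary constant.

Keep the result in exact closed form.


Step 1. Integrate ∫(-2*y*sin(4*y)) dy by parts with u = y, dv = (-2*sin(4*y)) dy, so v = cos(4*y)/2: now y*cos(4*y)/2 + ∫(-cos(4*y)/2) dy.
Step 2. Evaluate the standard form: now y*cos(4*y)/2 - sin(4*y)/8.
Answer: y*cos(4*y)/2 - sin(4*y)/8.


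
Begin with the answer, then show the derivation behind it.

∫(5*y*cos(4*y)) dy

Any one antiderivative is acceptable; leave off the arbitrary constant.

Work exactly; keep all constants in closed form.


The answer is 5*y*sin(4*y)/4 + 5*cos(4*y)/16.
Step 1. Integrate ∫(5*y*cos(4*y)) dy by parts with u = y, dv = (5*cos(4*y)) dy, so v = 5*sin(4*y)/4: now 5*y*sin(4*y)/4 + ∫(-5*sin(4*y)/4) dy.
Step 2. Evaluate the standard form: now 5*y*sin(4*y)/4 + 5*cos(4*y)/16.
Answer: 5*y*sin(4*y)/4 + 5*cos(4*y)/16.


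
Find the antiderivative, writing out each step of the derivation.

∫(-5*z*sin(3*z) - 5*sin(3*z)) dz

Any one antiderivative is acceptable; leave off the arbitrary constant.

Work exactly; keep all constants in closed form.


Step 1. Rewrite: now ∫(-5*z*sin(3*z)) dz + ∫(-5*sin(3*z)) dz.
Step 2. Evaluate the standard form: now 5*cos(3*z)/3 + ∫(-5*z*sin(3*z)) dz.
Step 3. Integrate ∫(-5*z*sin(3*z)) dz by parts with u = z, dv = (-5*sin(3*z)) dz, so v = 5*cos(3*z)/3: now 5*z*cos(3*z)/3 + 5*cos(3*z)/3 + ∫(-5*cos(3*z)/3) dz.
Step 4. Evaluate the standard form: now 5*z*cos(3*z)/3 - 5*sin(3*z)/9 + 5*cos(3*z)/3.
Answer: 5*z*cos(3*z)/3 - 5*sin(3*z)/9 + 5*cos(3*z)/3.


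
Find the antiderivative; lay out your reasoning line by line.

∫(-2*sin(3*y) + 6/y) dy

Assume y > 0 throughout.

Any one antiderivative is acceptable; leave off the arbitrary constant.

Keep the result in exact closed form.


Step 1. Rewrite: now ∫(6/y) dy + ∫(-2*sin(3*y)) dy.
Step 2. Evaluate the standard form: now 2*cos(3*y)/3 + ∫(6/y) dy.
Step 3. Evaluate the standard form [assuming y > 0]: now 6*log(y) + 2*cos(3*y)/3.
Answer: 6*log(y) + 2*cos(3*y)/3.
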